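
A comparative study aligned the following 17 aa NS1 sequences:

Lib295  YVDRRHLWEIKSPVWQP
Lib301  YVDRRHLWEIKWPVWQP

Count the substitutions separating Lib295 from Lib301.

1

A single mismatch occurs at site 12 (S→W).
That gives 1 mismatch out of 17 aligned sites, so the Hamming distance is 1.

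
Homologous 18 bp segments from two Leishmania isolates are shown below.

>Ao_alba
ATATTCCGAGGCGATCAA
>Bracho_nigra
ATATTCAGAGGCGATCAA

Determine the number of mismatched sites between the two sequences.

The sequences differ at position 7 (C/A).
That gives 1 mismatch out of 18 aligned sites, so the Hamming distance is 1.

1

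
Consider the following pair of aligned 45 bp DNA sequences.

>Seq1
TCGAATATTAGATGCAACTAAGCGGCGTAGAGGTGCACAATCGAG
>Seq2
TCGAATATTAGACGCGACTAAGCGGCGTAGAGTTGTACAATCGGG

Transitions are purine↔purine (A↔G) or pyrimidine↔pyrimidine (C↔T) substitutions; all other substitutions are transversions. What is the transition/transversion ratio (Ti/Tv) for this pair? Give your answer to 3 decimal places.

Mismatches occur at site 13 (T/C, transition), site 16 (A/G, transition), site 33 (G/T, transversion), site 36 (C/T, transition), site 44 (A/G, transition).
Of the 5 differences, 4 transitions and 1 transversion, so Ti/Tv = 4/1 = 4.000.

4.000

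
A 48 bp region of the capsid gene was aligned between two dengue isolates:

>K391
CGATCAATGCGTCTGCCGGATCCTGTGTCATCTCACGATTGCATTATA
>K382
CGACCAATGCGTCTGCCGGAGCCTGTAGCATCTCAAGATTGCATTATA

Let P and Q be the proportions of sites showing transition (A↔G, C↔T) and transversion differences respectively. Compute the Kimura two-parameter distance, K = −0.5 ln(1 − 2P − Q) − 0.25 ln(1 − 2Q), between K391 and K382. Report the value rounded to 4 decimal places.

Differing sites — 4:T/C (Ti); 21:T/G (Tv); 27:G/A (Ti); 28:T/G (Tv); 36:C/A (Tv).
Of the 5 differences, 2 transitions and 3 transversions over 48 sites: P = 2/48 = 0.041667, Q = 3/48 = 0.062500.
d = −0.5·ln(0.854166) − 0.25·ln(0.875000) = −0.5·(-0.157630) − 0.25·(-0.133531) = 0.1122.

0.1122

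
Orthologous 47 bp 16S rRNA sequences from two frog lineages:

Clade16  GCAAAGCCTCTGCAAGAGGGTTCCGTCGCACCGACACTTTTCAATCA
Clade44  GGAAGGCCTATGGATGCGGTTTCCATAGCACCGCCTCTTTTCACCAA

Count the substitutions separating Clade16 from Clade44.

Mismatches occur at site 2 (C/G), site 5 (A/G), site 10 (C/A), site 13 (C/G), site 15 (A/T), site 17 (A/C), site 20 (G/T), site 25 (G/A), site 27 (C/A), site 34 (A/C), site 36 (A/T), site 44 (A/C), site 45 (T/C), site 46 (C/A).
That gives 14 mismatches out of 47 aligned sites, so the Hamming distance is 14.

14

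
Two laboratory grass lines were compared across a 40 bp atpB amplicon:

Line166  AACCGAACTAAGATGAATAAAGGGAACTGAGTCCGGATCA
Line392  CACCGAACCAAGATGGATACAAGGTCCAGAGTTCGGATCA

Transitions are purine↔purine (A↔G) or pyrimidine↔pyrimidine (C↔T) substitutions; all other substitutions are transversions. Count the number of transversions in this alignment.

The sequences differ at positions 1 (A/C, transversion), 9 (T/C, transition), 16 (A/G, transition), 20 (A/C, transversion), 22 (G/A, transition), 25 (A/T, transversion), 26 (A/C, transversion), 28 (T/A, transversion), 33 (C/T, transition).
Of the 9 differences, 4 transitions and 5 transversions, so the answer is 5.

5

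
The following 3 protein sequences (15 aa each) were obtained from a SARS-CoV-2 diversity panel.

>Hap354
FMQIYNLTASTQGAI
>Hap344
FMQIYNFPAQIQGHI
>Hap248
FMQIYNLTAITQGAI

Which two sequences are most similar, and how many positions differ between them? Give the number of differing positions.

Pairwise Hamming distances:
  Hap354 vs Hap344: 5
  Hap354 vs Hap248: 1
  Hap344 vs Hap248: 5
The smallest is 1, between Hap354 and Hap248.

1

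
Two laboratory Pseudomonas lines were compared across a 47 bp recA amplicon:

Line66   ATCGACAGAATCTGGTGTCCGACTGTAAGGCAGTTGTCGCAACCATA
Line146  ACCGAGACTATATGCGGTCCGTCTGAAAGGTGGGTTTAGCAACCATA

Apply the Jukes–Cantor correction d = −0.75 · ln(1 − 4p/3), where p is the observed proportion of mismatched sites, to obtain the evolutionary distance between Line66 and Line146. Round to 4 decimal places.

0.3796

The sequences differ at positions 2 (T/C), 6 (C/G), 8 (G/C), 9 (A/T), 12 (C/A), 15 (G/C), 16 (T/G), 22 (A/T), 26 (T/A), 31 (C/T), 32 (A/G), 34 (T/G), 36 (G/T), 38 (C/A).
p = 14/47 = 0.297872.
d = −0.75 · ln(1 − (4/3)·0.297872) = −0.75 · ln(0.602837) = −0.75 · (-0.506108) = 0.3796.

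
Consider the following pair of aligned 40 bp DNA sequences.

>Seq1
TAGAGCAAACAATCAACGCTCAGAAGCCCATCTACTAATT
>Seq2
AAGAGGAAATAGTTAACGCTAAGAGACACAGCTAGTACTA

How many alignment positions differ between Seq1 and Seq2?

13

The sequences differ at positions 1 (T/A), 6 (C/G), 10 (C/T), 12 (A/G), 14 (C/T), 21 (C/A), 25 (A/G), 26 (G/A), 28 (C/A), 31 (T/G), 35 (C/G), 38 (A/C), 40 (T/A).
That gives 13 mismatches out of 40 aligned sites, so the Hamming distance is 13.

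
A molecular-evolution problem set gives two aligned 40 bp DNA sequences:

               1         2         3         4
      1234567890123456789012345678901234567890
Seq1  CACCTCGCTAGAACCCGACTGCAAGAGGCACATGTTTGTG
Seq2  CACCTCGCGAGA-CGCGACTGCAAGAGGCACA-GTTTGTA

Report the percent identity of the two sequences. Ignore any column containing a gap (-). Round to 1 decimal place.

Excluding the 2 gap columns leaves 38 comparable sites.
Differing sites — 9:T/G; 15:C/G; 40:G/A.
35 of the 38 comparable sites match, so the percent identity is 35/38 × 100 = 92.1%.

92.1%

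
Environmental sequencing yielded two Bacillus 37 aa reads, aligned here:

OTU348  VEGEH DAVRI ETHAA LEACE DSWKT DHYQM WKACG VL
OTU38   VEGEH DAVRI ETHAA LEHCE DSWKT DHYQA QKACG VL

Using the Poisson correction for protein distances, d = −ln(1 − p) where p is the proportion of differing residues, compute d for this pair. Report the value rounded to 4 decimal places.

0.0846

The sequences differ at positions 18 (A/H), 30 (M/A), 31 (W/Q).
p = 3/37 = 0.081081.
d = −ln(1 − 0.081081) = −ln(0.918919) = 0.0846.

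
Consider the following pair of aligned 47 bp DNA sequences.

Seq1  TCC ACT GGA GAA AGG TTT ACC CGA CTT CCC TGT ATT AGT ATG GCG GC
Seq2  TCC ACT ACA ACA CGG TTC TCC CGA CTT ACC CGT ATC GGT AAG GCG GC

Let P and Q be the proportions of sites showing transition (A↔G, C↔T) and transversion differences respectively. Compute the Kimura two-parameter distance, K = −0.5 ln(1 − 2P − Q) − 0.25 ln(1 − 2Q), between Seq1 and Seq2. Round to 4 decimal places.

The sequences differ at positions 7 (G/A, transition), 8 (G/C, transversion), 10 (G/A, transition), 11 (A/C, transversion), 13 (A/C, transversion), 18 (T/C, transition), 19 (A/T, transversion), 28 (C/A, transversion), 31 (T/C, transition), 36 (T/C, transition), 37 (A/G, transition), 41 (T/A, transversion).
Of the 12 differences, 6 transitions and 6 transversions over 47 sites: P = 6/47 = 0.127660, Q = 6/47 = 0.127660.
d = −0.5·ln(0.617020) − 0.25·ln(0.744680) = −0.5·(-0.482854) − 0.25·(-0.294801) = 0.3151.

0.3151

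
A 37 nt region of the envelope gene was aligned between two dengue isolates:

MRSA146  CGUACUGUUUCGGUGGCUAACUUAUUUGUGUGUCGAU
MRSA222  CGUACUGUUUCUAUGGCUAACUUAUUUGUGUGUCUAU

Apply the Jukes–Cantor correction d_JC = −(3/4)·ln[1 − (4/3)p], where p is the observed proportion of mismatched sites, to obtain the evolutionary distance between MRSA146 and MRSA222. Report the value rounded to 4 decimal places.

Differing sites — 12:G/U; 13:G/A; 35:G/U.
p = 3/37 = 0.081081.
d = −0.75 · ln(1 − (4/3)·0.081081) = −0.75 · ln(0.891892) = −0.75 · (-0.114410) = 0.0858.

0.0858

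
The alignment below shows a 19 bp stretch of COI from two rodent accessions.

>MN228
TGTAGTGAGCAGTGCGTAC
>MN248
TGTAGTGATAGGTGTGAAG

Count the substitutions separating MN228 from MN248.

Differing sites — 9:G/T; 10:C/A; 11:A/G; 15:C/T; 17:T/A; 19:C/G.
That gives 6 mismatches out of 19 aligned sites, so the Hamming distance is 6.

6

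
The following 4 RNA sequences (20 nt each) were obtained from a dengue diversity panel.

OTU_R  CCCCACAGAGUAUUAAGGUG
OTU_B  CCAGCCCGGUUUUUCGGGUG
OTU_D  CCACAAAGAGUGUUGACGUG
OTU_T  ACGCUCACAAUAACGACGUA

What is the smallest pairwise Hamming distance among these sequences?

Pairwise Hamming distances:
  OTU_R vs OTU_B: 9
  OTU_R vs OTU_D: 5
  OTU_R vs OTU_T: 10
  OTU_B vs OTU_D: 10
  OTU_B vs OTU_T: 15
  OTU_D vs OTU_T: 10
The smallest is 5, between OTU_R and OTU_D.

5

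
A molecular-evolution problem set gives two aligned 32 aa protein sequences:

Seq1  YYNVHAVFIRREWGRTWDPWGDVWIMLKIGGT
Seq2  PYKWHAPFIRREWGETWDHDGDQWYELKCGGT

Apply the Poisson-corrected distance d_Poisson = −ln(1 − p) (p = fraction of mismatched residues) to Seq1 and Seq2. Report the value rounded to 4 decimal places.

Differing sites — 1:Y/P; 3:N/K; 4:V/W; 7:V/P; 15:R/E; 19:P/H; 20:W/D; 23:V/Q; 25:I/Y; 26:M/E; 29:I/C.
p = 11/32 = 0.343750.
d = −ln(1 − 0.343750) = −ln(0.656250) = 0.4212.

0.4212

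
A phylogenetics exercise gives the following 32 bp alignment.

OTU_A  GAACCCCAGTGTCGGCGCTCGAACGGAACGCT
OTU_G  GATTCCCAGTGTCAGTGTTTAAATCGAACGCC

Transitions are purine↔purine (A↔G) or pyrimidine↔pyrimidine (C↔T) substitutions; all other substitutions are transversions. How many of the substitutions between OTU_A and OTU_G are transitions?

Mismatches occur at site 3 (A/T, transversion), site 4 (C/T, transition), site 14 (G/A, transition), site 16 (C/T, transition), site 18 (C/T, transition), site 20 (C/T, transition), site 21 (G/A, transition), site 24 (C/T, transition), site 25 (G/C, transversion), site 32 (T/C, transition).
Of the 10 differences, 8 transitions and 2 transversions, so the answer is 8.

8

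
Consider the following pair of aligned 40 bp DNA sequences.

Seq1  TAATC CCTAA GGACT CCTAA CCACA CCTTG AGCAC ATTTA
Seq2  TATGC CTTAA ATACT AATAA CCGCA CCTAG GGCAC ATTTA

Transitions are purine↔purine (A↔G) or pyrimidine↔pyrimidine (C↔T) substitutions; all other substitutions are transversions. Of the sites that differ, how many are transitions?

Mismatches occur at site 3 (A↔T, transversion), site 4 (T↔G, transversion), site 7 (C↔T, transition), site 11 (G↔A, transition), site 12 (G↔T, transversion), site 16 (C↔A, transversion), site 17 (C↔A, transversion), site 23 (A↔G, transition), site 29 (T↔A, transversion), site 31 (A↔G, transition).
Of the 10 differences, 4 transitions and 6 transversions, so the answer is 4.

4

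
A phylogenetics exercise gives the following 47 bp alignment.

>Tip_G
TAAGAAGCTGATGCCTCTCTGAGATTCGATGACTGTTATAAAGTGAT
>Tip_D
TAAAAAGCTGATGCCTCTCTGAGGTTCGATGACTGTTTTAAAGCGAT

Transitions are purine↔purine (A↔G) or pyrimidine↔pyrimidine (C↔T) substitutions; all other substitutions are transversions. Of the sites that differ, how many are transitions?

The sequences differ at positions 4 (G/A, transition), 24 (A/G, transition), 38 (A/T, transversion), 44 (T/C, transition).
Of the 4 differences, 3 transitions and 1 transversion, so the answer is 3.

3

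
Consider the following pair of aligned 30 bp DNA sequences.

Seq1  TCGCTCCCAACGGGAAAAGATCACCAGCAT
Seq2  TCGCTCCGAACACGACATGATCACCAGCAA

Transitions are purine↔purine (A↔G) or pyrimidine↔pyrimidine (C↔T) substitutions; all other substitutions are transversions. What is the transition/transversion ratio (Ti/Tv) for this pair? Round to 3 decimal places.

0.200

Differing sites — 8:C/G (Tv); 12:G/A (Ti); 13:G/C (Tv); 16:A/C (Tv); 18:A/T (Tv); 30:T/A (Tv).
Of the 6 differences, 1 transition and 5 transversions, so Ti/Tv = 1/5 = 0.200.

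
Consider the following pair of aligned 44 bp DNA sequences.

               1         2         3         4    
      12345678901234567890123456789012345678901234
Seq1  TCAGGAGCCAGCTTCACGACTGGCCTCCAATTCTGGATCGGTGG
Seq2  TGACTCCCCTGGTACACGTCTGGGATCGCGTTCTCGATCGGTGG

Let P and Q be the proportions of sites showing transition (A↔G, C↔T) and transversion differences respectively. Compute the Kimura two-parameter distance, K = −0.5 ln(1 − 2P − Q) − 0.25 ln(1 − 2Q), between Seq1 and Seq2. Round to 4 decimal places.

0.4789

Differing sites — 2:C/G (Tv); 4:G/C (Tv); 5:G/T (Tv); 6:A/C (Tv); 7:G/C (Tv); 10:A/T (Tv); 12:C/G (Tv); 14:T/A (Tv); 19:A/T (Tv); 24:C/G (Tv); 25:C/A (Tv); 28:C/G (Tv); 29:A/C (Tv); 30:A/G (Ti); 35:G/C (Tv).
Of the 15 differences, 1 transition and 14 transversions over 44 sites: P = 1/44 = 0.022727, Q = 14/44 = 0.318182.
d = −0.5·ln(0.636364) − 0.25·ln(0.363636) = −0.5·(-0.451985) − 0.25·(-1.011602) = 0.4789.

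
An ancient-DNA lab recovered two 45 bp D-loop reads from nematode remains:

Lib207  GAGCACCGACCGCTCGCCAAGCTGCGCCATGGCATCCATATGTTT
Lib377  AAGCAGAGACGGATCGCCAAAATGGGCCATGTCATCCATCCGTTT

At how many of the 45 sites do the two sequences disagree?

11

Mismatches occur at site 1 (G→A), site 6 (C→G), site 7 (C→A), site 11 (C→G), site 13 (C→A), site 21 (G→A), site 22 (C→A), site 25 (C→G), site 32 (G→T), site 40 (A→C), site 41 (T→C).
That gives 11 mismatches out of 45 aligned sites, so the Hamming distance is 11.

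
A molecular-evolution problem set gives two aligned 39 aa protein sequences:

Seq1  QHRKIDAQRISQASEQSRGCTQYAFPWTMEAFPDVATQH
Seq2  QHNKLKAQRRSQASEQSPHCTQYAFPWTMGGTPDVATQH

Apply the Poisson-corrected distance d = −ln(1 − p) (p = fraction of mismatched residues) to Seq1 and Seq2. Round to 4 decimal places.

0.2624

The sequences differ at positions 3 (R/N), 5 (I/L), 6 (D/K), 10 (I/R), 18 (R/P), 19 (G/H), 30 (E/G), 31 (A/G), 32 (F/T).
p = 9/39 = 0.230769.
d = −ln(1 − 0.230769) = −ln(0.769231) = 0.2624.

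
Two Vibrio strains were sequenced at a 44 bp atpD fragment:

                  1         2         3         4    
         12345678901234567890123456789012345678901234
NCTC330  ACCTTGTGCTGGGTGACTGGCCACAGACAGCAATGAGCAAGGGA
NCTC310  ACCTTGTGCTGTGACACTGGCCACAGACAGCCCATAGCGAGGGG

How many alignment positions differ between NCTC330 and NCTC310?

9

Differing sites — 12:G/T; 14:T/A; 15:G/C; 32:A/C; 33:A/C; 34:T/A; 35:G/T; 39:A/G; 44:A/G.
That gives 9 mismatches out of 44 aligned sites, so the Hamming distance is 9.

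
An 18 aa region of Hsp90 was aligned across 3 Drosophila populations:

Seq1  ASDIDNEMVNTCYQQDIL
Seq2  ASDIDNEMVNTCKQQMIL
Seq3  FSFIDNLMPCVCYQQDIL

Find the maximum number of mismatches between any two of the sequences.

8

Pairwise Hamming distances:
  Seq1 vs Seq2: 2
  Seq1 vs Seq3: 6
  Seq2 vs Seq3: 8
The largest is 8, between Seq2 and Seq3.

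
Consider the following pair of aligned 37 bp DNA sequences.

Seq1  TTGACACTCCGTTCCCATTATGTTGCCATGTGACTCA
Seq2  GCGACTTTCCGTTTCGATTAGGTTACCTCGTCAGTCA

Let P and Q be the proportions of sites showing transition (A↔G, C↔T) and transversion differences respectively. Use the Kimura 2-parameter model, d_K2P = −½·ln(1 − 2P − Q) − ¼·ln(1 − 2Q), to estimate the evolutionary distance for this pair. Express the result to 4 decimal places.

0.4264

The sequences differ at positions 1 (T/G, transversion), 2 (T/C, transition), 6 (A/T, transversion), 7 (C/T, transition), 14 (C/T, transition), 16 (C/G, transversion), 21 (T/G, transversion), 25 (G/A, transition), 28 (A/T, transversion), 29 (T/C, transition), 32 (G/C, transversion), 34 (C/G, transversion).
Of the 12 differences, 5 transitions and 7 transversions over 37 sites: P = 5/37 = 0.135135, Q = 7/37 = 0.189189.
d = −0.5·ln(0.540541) − 0.25·ln(0.621622) = −0.5·(-0.615185) − 0.25·(-0.475423) = 0.4264.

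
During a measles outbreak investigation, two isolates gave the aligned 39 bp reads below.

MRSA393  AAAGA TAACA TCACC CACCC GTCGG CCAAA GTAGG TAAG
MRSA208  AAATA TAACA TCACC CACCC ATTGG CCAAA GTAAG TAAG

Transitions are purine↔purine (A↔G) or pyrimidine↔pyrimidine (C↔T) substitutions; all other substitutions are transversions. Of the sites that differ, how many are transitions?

Differing sites — 4:G/T (Tv); 21:G/A (Ti); 23:C/T (Ti); 34:G/A (Ti).
Of the 4 differences, 3 transitions and 1 transversion, so the answer is 3.

3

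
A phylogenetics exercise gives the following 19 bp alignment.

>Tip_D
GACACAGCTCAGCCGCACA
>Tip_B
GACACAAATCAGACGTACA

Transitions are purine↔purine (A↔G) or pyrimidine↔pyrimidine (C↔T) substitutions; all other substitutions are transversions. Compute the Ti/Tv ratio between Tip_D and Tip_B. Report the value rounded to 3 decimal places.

Differing sites — 7:G/A (Ti); 8:C/A (Tv); 13:C/A (Tv); 16:C/T (Ti).
Of the 4 differences, 2 transitions and 2 transversions, so Ti/Tv = 2/2 = 1.000.

1.000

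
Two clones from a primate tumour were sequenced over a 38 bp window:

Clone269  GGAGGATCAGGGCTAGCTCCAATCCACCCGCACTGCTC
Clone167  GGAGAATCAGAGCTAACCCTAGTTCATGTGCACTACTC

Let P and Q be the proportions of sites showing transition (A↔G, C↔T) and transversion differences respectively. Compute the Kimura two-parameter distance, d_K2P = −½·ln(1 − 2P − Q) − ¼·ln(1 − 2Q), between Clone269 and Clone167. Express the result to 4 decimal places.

0.4157

Differing sites — 5:G/A (Ti); 11:G/A (Ti); 16:G/A (Ti); 18:T/C (Ti); 20:C/T (Ti); 22:A/G (Ti); 24:C/T (Ti); 27:C/T (Ti); 28:C/G (Tv); 29:C/T (Ti); 35:G/A (Ti).
Of the 11 differences, 10 transitions and 1 transversion over 38 sites: P = 10/38 = 0.263158, Q = 1/38 = 0.026316.
d = −0.5·ln(0.447368) − 0.25·ln(0.947368) = −0.5·(-0.804374) − 0.25·(-0.054068) = 0.4157.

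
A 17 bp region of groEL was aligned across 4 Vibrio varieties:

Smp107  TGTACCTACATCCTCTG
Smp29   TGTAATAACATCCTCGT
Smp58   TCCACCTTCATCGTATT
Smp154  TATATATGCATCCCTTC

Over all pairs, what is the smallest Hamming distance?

5

Pairwise Hamming distances:
  Smp107 vs Smp29: 5
  Smp107 vs Smp58: 6
  Smp107 vs Smp154: 7
  Smp29 vs Smp58: 9
  Smp29 vs Smp154: 9
  Smp58 vs Smp154: 9
The smallest is 5, between Smp107 and Smp29.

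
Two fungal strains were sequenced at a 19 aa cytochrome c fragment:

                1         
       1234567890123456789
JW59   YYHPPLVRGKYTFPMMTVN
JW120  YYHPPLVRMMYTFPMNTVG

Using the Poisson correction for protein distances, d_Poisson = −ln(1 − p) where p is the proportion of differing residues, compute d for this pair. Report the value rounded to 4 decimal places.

0.2364

The sequences differ at positions 9 (G/M), 10 (K/M), 16 (M/N), 19 (N/G).
p = 4/19 = 0.210526.
d = −ln(1 − 0.210526) = −ln(0.789474) = 0.2364.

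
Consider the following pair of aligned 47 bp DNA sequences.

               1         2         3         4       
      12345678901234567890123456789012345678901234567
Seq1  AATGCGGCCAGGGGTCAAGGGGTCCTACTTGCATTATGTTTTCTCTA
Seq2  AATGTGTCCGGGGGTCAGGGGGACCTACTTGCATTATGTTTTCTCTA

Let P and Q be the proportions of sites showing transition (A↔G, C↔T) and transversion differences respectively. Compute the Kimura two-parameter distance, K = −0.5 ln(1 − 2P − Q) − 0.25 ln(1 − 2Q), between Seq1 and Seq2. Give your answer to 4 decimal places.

The sequences differ at positions 5 (C/T, transition), 7 (G/T, transversion), 10 (A/G, transition), 18 (A/G, transition), 23 (T/A, transversion).
Of the 5 differences, 3 transitions and 2 transversions over 47 sites: P = 3/47 = 0.063830, Q = 2/47 = 0.042553.
d = −0.5·ln(0.829787) − 0.25·ln(0.914894) = −0.5·(-0.186586) − 0.25·(-0.088947) = 0.1155.

0.1155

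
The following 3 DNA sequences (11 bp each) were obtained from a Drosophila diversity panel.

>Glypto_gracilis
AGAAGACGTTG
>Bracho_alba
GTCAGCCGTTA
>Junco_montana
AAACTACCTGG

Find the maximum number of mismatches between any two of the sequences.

9

Pairwise Hamming distances:
  Glypto_gracilis vs Bracho_alba: 5
  Glypto_gracilis vs Junco_montana: 5
  Bracho_alba vs Junco_montana: 9
The largest is 9, between Bracho_alba and Junco_montana.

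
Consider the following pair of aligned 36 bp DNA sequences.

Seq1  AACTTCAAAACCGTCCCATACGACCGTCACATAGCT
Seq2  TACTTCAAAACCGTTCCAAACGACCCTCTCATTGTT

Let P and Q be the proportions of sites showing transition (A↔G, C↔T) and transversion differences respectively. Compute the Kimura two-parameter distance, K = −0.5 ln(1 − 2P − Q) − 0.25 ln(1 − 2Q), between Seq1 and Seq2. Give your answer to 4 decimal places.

Differing sites — 1:A/T (Tv); 15:C/T (Ti); 19:T/A (Tv); 26:G/C (Tv); 29:A/T (Tv); 33:A/T (Tv); 35:C/T (Ti).
Of the 7 differences, 2 transitions and 5 transversions over 36 sites: P = 2/36 = 0.055556, Q = 5/36 = 0.138889.
d = −0.5·ln(0.749999) − 0.25·ln(0.722222) = −0.5·(-0.287683) − 0.25·(-0.325423) = 0.2252.

0.2252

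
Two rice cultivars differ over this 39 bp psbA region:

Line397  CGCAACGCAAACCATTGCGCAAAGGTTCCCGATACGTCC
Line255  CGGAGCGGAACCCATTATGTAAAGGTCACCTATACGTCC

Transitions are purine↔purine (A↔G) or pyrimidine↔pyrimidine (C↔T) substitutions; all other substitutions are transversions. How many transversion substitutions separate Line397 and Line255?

5

Mismatches occur at site 3 (C/G, transversion), site 5 (A/G, transition), site 8 (C/G, transversion), site 11 (A/C, transversion), site 17 (G/A, transition), site 18 (C/T, transition), site 20 (C/T, transition), site 27 (T/C, transition), site 28 (C/A, transversion), site 31 (G/T, transversion).
Of the 10 differences, 5 transitions and 5 transversions, so the answer is 5.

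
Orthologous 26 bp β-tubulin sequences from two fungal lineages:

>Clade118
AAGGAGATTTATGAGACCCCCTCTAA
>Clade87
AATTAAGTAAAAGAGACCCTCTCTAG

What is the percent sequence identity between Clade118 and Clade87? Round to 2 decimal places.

65.38%

Mismatches occur at site 3 (G/T), site 4 (G/T), site 6 (G/A), site 7 (A/G), site 9 (T/A), site 10 (T/A), site 12 (T/A), site 20 (C/T), site 26 (A/G).
17 of the 26 sites match, so the percent identity is 17/26 × 100 = 65.38%.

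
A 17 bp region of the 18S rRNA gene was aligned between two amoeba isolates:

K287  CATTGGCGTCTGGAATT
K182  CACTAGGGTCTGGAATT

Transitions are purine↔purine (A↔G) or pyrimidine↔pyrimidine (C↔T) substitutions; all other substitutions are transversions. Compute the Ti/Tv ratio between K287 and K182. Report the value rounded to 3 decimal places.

Mismatches occur at site 3 (T/C, transition), site 5 (G/A, transition), site 7 (C/G, transversion).
Of the 3 differences, 2 transitions and 1 transversion, so Ti/Tv = 2/1 = 2.000.

2.000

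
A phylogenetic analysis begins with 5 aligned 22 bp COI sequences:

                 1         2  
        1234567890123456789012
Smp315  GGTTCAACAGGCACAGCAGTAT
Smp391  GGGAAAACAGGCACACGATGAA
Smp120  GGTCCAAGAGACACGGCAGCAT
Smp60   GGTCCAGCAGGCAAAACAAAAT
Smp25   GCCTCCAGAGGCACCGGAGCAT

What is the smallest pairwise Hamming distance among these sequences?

Pairwise Hamming distances:
  Smp315 vs Smp391: 8
  Smp315 vs Smp120: 5
  Smp315 vs Smp60: 6
  Smp315 vs Smp25: 7
  Smp391 vs Smp120: 11
  Smp391 vs Smp60: 10
  Smp391 vs Smp25: 11
  Smp120 vs Smp60: 8
  Smp120 vs Smp25: 7
  Smp60 vs Smp25: 12
The smallest is 5, between Smp315 and Smp120.

5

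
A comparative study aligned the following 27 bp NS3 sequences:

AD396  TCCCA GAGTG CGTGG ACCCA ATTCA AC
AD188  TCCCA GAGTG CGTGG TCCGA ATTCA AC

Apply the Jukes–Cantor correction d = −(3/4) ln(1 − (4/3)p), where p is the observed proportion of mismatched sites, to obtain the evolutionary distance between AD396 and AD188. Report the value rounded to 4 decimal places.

Mismatches occur at site 16 (A/T), site 19 (C/G).
p = 2/27 = 0.074074.
d = −0.75 · ln(1 − (4/3)·0.074074) = −0.75 · ln(0.901235) = −0.75 · (-0.103989) = 0.0780.

0.0780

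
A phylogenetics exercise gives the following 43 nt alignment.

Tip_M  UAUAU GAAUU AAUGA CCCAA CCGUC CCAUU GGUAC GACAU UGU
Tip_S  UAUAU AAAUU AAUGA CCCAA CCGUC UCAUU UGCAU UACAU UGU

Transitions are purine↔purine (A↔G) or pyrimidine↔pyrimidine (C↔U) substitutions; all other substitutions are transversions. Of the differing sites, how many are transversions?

Mismatches occur at site 6 (G/A, transition), site 26 (C/U, transition), site 31 (G/U, transversion), site 33 (U/C, transition), site 35 (C/U, transition), site 36 (G/U, transversion).
Of the 6 differences, 4 transitions and 2 transversions, so the answer is 2.

2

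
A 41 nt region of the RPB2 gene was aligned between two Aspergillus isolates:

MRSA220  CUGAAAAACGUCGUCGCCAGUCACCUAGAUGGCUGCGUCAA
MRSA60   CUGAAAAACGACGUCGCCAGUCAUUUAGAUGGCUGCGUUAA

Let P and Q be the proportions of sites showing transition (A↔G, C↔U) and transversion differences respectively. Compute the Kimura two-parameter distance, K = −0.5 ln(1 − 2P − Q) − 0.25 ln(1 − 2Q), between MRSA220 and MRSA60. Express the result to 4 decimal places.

0.1061

Differing sites — 11:U/A (Tv); 24:C/U (Ti); 25:C/U (Ti); 39:C/U (Ti).
Of the 4 differences, 3 transitions and 1 transversion over 41 sites: P = 3/41 = 0.073171, Q = 1/41 = 0.024390.
d = −0.5·ln(0.829268) − 0.25·ln(0.951220) = −0.5·(-0.187212) − 0.25·(-0.050010) = 0.1061.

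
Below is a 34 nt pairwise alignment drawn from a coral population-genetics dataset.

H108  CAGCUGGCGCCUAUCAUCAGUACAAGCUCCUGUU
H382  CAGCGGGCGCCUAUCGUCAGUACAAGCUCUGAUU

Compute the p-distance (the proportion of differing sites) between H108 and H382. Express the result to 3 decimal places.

The sequences differ at positions 5 (U/G), 16 (A/G), 30 (C/U), 31 (U/G), 32 (G/A).
There are 5 differences over 34 sites, so p = 5/34 = 0.147.

0.147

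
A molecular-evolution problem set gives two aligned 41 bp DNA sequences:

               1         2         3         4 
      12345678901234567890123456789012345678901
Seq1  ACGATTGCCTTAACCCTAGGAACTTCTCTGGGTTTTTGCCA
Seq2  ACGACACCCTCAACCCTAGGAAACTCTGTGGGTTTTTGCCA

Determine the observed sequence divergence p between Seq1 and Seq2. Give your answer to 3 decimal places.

Differing sites — 5:T/C; 6:T/A; 7:G/C; 11:T/C; 23:C/A; 24:T/C; 28:C/G.
There are 7 differences over 41 sites, so p = 7/41 = 0.171.

0.171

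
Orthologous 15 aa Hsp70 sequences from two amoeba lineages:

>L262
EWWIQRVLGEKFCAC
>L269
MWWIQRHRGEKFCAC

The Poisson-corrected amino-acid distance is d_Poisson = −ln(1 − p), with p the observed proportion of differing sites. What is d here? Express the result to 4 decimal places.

Differing sites — 1:E/M; 7:V/H; 8:L/R.
p = 3/15 = 0.200000.
d = −ln(1 − 0.200000) = −ln(0.800000) = 0.2231.

0.2231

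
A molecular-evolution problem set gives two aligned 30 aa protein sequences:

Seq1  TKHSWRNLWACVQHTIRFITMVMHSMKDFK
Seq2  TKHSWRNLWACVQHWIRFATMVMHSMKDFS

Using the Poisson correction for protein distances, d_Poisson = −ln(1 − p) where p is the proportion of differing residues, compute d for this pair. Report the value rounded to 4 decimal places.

Differing sites — 15:T/W; 19:I/A; 30:K/S.
p = 3/30 = 0.100000.
d = −ln(1 − 0.100000) = −ln(0.900000) = 0.1054.

0.1054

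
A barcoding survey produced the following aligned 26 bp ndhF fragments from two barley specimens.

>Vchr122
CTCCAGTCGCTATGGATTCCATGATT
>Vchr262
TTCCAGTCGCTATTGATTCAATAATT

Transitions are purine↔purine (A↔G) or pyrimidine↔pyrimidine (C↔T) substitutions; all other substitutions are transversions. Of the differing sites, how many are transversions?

2

Mismatches occur at site 1 (C↔T, transition), site 14 (G↔T, transversion), site 20 (C↔A, transversion), site 23 (G↔A, transition).
Of the 4 differences, 2 transitions and 2 transversions, so the answer is 2.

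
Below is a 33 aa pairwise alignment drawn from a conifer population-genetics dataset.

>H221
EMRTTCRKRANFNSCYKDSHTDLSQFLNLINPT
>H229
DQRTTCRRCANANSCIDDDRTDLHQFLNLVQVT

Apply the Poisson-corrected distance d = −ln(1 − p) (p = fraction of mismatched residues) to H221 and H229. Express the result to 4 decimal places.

Mismatches occur at site 1 (E↔D), site 2 (M↔Q), site 8 (K↔R), site 9 (R↔C), site 12 (F↔A), site 16 (Y↔I), site 17 (K↔D), site 19 (S↔D), site 20 (H↔R), site 24 (S↔H), site 30 (I↔V), site 31 (N↔Q), site 32 (P↔V).
p = 13/33 = 0.393939.
d = −ln(1 − 0.393939) = −ln(0.606061) = 0.5008.

0.5008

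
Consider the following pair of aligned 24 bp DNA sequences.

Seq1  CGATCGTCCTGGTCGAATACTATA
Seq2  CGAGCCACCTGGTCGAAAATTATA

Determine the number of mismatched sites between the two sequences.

Mismatches occur at site 4 (T/G), site 6 (G/C), site 7 (T/A), site 18 (T/A), site 20 (C/T).
That gives 5 mismatches out of 24 aligned sites, so the Hamming distance is 5.

5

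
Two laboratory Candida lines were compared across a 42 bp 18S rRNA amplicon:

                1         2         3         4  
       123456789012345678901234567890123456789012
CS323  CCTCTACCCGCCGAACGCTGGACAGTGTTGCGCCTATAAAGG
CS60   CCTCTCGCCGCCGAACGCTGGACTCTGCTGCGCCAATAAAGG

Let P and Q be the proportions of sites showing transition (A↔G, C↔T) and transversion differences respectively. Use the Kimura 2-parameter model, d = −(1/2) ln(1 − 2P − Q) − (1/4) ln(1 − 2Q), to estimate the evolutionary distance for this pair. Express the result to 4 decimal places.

0.1591

Mismatches occur at site 6 (A↔C, transversion), site 7 (C↔G, transversion), site 24 (A↔T, transversion), site 25 (G↔C, transversion), site 28 (T↔C, transition), site 35 (T↔A, transversion).
Of the 6 differences, 1 transition and 5 transversions over 42 sites: P = 1/42 = 0.023810, Q = 5/42 = 0.119048.
d = −0.5·ln(0.833332) − 0.25·ln(0.761904) = −0.5·(-0.182323) − 0.25·(-0.271935) = 0.1591.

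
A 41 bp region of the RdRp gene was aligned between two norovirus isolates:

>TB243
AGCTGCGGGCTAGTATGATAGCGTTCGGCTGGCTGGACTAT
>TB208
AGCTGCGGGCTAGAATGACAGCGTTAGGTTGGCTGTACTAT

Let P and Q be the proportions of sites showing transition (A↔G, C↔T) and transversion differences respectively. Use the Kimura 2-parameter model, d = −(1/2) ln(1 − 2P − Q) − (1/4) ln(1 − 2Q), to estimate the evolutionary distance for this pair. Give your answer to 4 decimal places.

The sequences differ at positions 14 (T/A, transversion), 19 (T/C, transition), 26 (C/A, transversion), 29 (C/T, transition), 36 (G/T, transversion).
Of the 5 differences, 2 transitions and 3 transversions over 41 sites: P = 2/41 = 0.048780, Q = 3/41 = 0.073171.
d = −0.5·ln(0.829269) − 0.25·ln(0.853658) = −0.5·(-0.187211) − 0.25·(-0.158225) = 0.1332.

0.1332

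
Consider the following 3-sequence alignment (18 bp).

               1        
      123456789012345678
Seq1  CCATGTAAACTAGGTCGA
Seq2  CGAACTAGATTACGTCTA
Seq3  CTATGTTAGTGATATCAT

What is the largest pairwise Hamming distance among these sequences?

Pairwise Hamming distances:
  Seq1 vs Seq2: 7
  Seq1 vs Seq3: 9
  Seq2 vs Seq3: 11
The largest is 11, between Seq2 and Seq3.

11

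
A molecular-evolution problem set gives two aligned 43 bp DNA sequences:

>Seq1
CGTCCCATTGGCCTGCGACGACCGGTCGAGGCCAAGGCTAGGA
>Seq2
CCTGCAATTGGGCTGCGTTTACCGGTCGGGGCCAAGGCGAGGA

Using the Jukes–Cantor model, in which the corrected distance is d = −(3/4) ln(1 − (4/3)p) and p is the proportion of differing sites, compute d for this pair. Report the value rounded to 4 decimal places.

The sequences differ at positions 2 (G/C), 4 (C/G), 6 (C/A), 12 (C/G), 18 (A/T), 19 (C/T), 20 (G/T), 29 (A/G), 39 (T/G).
p = 9/43 = 0.209302.
d = −0.75 · ln(1 − (4/3)·0.209302) = −0.75 · ln(0.720931) = −0.75 · (-0.327212) = 0.2454.

0.2454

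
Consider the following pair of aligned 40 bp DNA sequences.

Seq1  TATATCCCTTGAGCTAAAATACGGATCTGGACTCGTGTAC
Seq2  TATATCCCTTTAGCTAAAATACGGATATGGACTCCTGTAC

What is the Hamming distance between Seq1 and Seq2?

The sequences differ at positions 11 (G/T), 27 (C/A), 35 (G/C).
That gives 3 mismatches out of 40 aligned sites, so the Hamming distance is 3.

3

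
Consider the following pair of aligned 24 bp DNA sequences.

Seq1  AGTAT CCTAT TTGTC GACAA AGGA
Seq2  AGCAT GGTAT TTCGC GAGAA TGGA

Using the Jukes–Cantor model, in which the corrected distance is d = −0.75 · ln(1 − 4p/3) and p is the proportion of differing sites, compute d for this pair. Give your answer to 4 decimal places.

0.3694

Mismatches occur at site 3 (T↔C), site 6 (C↔G), site 7 (C↔G), site 13 (G↔C), site 14 (T↔G), site 18 (C↔G), site 21 (A↔T).
p = 7/24 = 0.291667.
d = −0.75 · ln(1 − (4/3)·0.291667) = −0.75 · ln(0.611111) = −0.75 · (-0.492477) = 0.3694.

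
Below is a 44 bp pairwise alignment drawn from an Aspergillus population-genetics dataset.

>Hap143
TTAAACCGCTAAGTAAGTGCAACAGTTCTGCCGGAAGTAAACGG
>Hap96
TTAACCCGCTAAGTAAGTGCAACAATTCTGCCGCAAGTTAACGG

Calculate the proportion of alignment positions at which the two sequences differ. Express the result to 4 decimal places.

Mismatches occur at site 5 (A→C), site 25 (G→A), site 34 (G→C), site 39 (A→T).
There are 4 differences over 44 sites, so p = 4/44 = 0.0909.

0.0909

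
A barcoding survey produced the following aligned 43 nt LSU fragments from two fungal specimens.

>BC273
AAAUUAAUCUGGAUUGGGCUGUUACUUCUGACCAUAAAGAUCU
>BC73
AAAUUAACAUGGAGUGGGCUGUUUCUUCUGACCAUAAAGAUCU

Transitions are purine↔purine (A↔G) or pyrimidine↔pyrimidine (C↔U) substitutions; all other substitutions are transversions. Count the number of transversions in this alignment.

Differing sites — 8:U/C (Ti); 9:C/A (Tv); 14:U/G (Tv); 24:A/U (Tv).
Of the 4 differences, 1 transition and 3 transversions, so the answer is 3.

3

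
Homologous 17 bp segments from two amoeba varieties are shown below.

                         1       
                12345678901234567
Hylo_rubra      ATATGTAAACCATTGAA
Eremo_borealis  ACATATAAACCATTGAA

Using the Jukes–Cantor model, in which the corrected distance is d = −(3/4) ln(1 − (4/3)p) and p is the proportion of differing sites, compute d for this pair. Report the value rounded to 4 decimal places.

The sequences differ at positions 2 (T/C), 5 (G/A).
p = 2/17 = 0.117647.
d = −0.75 · ln(1 − (4/3)·0.117647) = −0.75 · ln(0.843137) = −0.75 · (-0.170626) = 0.1280.

0.1280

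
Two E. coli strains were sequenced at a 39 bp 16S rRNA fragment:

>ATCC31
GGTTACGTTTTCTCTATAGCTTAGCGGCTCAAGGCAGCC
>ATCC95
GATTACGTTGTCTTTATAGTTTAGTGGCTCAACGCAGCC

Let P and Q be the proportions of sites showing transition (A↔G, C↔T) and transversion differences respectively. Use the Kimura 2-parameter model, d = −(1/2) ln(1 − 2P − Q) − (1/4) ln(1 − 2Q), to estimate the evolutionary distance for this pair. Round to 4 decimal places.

0.1752

Differing sites — 2:G/A (Ti); 10:T/G (Tv); 14:C/T (Ti); 20:C/T (Ti); 25:C/T (Ti); 33:G/C (Tv).
Of the 6 differences, 4 transitions and 2 transversions over 39 sites: P = 4/39 = 0.102564, Q = 2/39 = 0.051282.
d = −0.5·ln(0.743590) − 0.25·ln(0.897436) = −0.5·(-0.296265) − 0.25·(-0.108213) = 0.1752.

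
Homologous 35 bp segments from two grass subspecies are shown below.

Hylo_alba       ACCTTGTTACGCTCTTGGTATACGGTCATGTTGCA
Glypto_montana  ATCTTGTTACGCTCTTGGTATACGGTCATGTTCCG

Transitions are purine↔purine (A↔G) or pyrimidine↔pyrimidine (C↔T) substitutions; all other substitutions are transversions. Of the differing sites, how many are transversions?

1

Differing sites — 2:C/T (Ti); 33:G/C (Tv); 35:A/G (Ti).
Of the 3 differences, 2 transitions and 1 transversion, so the answer is 1.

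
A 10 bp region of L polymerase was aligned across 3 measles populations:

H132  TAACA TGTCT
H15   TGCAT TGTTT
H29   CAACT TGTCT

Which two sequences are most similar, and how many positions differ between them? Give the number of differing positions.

2

Pairwise Hamming distances:
  H132 vs H15: 5
  H132 vs H29: 2
  H15 vs H29: 5
The smallest is 2, between H132 and H29.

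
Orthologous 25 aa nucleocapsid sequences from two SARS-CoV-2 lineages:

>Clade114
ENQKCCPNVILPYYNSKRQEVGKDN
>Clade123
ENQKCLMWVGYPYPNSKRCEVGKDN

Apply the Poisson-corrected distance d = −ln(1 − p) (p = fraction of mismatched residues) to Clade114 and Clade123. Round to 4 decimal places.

The sequences differ at positions 6 (C/L), 7 (P/M), 8 (N/W), 10 (I/G), 11 (L/Y), 14 (Y/P), 19 (Q/C).
p = 7/25 = 0.280000.
d = −ln(1 − 0.280000) = −ln(0.720000) = 0.3285.

0.3285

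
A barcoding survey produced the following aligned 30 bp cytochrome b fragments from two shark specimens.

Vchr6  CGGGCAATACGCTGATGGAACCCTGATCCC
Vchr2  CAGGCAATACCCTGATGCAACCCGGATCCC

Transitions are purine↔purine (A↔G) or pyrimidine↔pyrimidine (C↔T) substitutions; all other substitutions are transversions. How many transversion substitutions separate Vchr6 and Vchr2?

The sequences differ at positions 2 (G/A, transition), 11 (G/C, transversion), 18 (G/C, transversion), 24 (T/G, transversion).
Of the 4 differences, 1 transition and 3 transversions, so the answer is 3.

3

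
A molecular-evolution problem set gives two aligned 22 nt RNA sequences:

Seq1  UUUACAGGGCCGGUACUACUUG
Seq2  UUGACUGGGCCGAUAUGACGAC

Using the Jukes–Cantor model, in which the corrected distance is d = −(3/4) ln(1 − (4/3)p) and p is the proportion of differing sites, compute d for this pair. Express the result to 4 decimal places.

Mismatches occur at site 3 (U↔G), site 6 (A↔U), site 13 (G↔A), site 16 (C↔U), site 17 (U↔G), site 20 (U↔G), site 21 (U↔A), site 22 (G↔C).
p = 8/22 = 0.363636.
d = −0.75 · ln(1 − (4/3)·0.363636) = −0.75 · ln(0.515152) = −0.75 · (-0.663293) = 0.4975.

0.4975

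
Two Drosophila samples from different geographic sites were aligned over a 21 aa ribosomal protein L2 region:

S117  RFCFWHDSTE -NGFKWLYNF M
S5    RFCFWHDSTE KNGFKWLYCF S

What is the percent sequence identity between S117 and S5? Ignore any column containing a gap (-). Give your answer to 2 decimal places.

Excluding the 1 gap column leaves 20 comparable sites.
Mismatches occur at site 19 (N↔C), site 21 (M↔S).
18 of the 20 comparable sites match, so the percent identity is 18/20 × 100 = 90.00%.

90.00%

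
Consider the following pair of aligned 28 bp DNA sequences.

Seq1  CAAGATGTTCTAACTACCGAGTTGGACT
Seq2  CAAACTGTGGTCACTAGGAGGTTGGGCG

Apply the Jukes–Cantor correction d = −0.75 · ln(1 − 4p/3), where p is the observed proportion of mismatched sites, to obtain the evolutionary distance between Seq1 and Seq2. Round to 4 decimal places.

0.5565

Mismatches occur at site 4 (G→A), site 5 (A→C), site 9 (T→G), site 10 (C→G), site 12 (A→C), site 17 (C→G), site 18 (C→G), site 19 (G→A), site 20 (A→G), site 26 (A→G), site 28 (T→G).
p = 11/28 = 0.392857.
d = −0.75 · ln(1 − (4/3)·0.392857) = −0.75 · ln(0.476191) = −0.75 · (-0.741936) = 0.5565.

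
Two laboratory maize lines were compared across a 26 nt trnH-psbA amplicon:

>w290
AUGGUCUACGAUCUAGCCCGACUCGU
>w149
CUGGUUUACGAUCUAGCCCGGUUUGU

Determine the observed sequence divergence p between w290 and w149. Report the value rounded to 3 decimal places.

0.192

Mismatches occur at site 1 (A→C), site 6 (C→U), site 21 (A→G), site 22 (C→U), site 24 (C→U).
There are 5 differences over 26 sites, so p = 5/26 = 0.192.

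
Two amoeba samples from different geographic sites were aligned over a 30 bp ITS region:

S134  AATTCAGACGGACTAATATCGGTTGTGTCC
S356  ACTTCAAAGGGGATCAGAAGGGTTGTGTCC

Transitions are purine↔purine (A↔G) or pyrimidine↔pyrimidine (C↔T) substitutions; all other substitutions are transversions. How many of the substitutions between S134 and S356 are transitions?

Differing sites — 2:A/C (Tv); 7:G/A (Ti); 9:C/G (Tv); 12:A/G (Ti); 13:C/A (Tv); 15:A/C (Tv); 17:T/G (Tv); 19:T/A (Tv); 20:C/G (Tv).
Of the 9 differences, 2 transitions and 7 transversions, so the answer is 2.

2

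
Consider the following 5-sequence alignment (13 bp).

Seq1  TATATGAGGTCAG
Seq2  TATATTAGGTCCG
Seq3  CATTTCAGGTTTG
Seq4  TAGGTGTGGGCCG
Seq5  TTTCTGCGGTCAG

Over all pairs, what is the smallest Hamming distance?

2

Pairwise Hamming distances:
  Seq1 vs Seq2: 2
  Seq1 vs Seq3: 5
  Seq1 vs Seq4: 5
  Seq1 vs Seq5: 3
  Seq2 vs Seq3: 5
  Seq2 vs Seq4: 5
  Seq2 vs Seq5: 5
  Seq3 vs Seq4: 8
  Seq3 vs Seq5: 7
  Seq4 vs Seq5: 6
The smallest is 2, between Seq1 and Seq2.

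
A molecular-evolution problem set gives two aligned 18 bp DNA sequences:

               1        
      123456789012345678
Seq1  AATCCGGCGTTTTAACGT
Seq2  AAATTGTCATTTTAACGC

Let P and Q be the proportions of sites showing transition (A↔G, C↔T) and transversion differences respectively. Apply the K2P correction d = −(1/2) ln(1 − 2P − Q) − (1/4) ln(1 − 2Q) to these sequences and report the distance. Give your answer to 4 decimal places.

The sequences differ at positions 3 (T/A, transversion), 4 (C/T, transition), 5 (C/T, transition), 7 (G/T, transversion), 9 (G/A, transition), 18 (T/C, transition).
Of the 6 differences, 4 transitions and 2 transversions over 18 sites: P = 4/18 = 0.222222, Q = 2/18 = 0.111111.
d = −0.5·ln(0.444445) − 0.25·ln(0.777778) = −0.5·(-0.810929) − 0.25·(-0.251314) = 0.4683.

0.4683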